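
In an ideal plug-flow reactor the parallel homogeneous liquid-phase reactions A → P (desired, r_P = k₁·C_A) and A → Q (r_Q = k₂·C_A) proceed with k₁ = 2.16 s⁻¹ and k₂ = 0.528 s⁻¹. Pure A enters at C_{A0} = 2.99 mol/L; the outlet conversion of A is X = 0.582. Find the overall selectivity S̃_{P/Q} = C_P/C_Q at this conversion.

4.09

C_A = C_{A0}(1−X) = 1.250 mol/L.
Both paths are first order in A, so the instantaneous fraction to P is constant: dC_P/d(−C_A) = k₁/(k₁+k₂) = 0.8036.
C_P = 0.8036·(C_{A0}−C_A) = 0.8036×1.740 = 1.40 mol/L.
C_Q = (C_{A0}−C_A)−C_P = 0.3418 mol/L; S̃_{P/Q} = 1.398/0.3418 = 4.09.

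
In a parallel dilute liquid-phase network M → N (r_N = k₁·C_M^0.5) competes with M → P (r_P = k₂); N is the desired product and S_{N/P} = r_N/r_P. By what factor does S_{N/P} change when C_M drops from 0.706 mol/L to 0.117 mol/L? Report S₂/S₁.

0.407

S_{N/P} = (k₁/k₂)·C_M^0.5, so S₂/S₁ = (C_{M,2}/C_{M,1})^0.5.
= (0.117/0.706)^0.5 = (0.1657)^0.5 = 0.407.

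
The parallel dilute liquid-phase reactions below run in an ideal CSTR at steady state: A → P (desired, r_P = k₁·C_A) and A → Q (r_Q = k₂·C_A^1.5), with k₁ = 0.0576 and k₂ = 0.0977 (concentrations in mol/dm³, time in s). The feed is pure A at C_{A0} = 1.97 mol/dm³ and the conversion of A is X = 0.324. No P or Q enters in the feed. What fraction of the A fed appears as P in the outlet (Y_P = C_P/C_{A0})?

Exit C_A = C_{A0}(1−X) = 1.97×0.676 = 1.332 mol/dm³.
In a CSTR the entire volume is at exit conditions, so r_P = 0.0576×1.332 = 0.07671 and r_Q = 0.0977×1.332^1.5 = 0.1501.
Fraction of consumed A going to P: r_P/(r_P+r_Q) = 0.3381.
C_P = 0.3381·C_{A0}·X = 0.3381×1.97×0.324 = 0.216 mol/dm³; Y_P = C_P/C_{A0} = 0.110.

0.110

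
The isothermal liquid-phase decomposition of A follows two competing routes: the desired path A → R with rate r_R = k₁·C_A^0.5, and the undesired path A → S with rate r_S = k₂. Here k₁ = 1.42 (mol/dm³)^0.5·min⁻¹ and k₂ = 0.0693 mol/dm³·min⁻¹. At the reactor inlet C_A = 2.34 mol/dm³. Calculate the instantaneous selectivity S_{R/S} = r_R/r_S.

31.3

S_{R/S} = r_R/r_S = (k₁·C_A^0.5)/(k₂) = (k₁/k₂)·C_A^0.5.
= (1.42×2.340^0.5) / (0.0693) = 2.172/0.06930 = 31.3.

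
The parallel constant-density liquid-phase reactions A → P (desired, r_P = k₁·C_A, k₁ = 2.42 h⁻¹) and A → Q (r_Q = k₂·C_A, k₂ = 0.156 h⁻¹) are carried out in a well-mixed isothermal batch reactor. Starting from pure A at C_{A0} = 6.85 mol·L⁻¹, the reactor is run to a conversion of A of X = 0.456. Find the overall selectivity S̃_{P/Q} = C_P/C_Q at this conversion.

15.5

C_A = C_{A0}(1−X) = 3.726 mol·L⁻¹.
Both paths are first order in A, so the instantaneous fraction to P is constant: dC_P/d(−C_A) = k₁/(k₁+k₂) = 0.9394.
C_P = 0.9394·(C_{A0}−C_A) = 0.9394×3.124 = 2.93 mol·L⁻¹.
C_Q = (C_{A0}−C_A)−C_P = 0.1892 mol·L⁻¹; S̃_{P/Q} = 2.934/0.1892 = 15.5.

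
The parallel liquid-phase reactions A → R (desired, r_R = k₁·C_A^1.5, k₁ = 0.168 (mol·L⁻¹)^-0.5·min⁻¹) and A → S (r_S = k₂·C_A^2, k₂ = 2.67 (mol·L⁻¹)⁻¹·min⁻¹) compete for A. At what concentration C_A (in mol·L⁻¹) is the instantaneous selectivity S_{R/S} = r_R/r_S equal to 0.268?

0.0551 mol·L⁻¹

S_{R/S} = (k₁/k₂)·C_A^-0.5 ⇒ C_A = (S·k₂/k₁)^(-2).
= (0.268×2.67/0.168)^(-2) = (4.259)^(-2) = 0.0551 mol·L⁻¹.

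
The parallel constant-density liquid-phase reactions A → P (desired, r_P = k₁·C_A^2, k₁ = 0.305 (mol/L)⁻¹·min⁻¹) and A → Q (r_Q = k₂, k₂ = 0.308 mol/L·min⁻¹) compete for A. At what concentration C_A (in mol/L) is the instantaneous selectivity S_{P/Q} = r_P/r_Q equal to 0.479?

0.695 mol/L

S_{P/Q} = (k₁/k₂)·C_A^2 ⇒ C_A = (S·k₂/k₁)^(0.5).
= (0.479×0.308/0.305)^(0.5) = (0.4837)^(0.5) = 0.695 mol/L.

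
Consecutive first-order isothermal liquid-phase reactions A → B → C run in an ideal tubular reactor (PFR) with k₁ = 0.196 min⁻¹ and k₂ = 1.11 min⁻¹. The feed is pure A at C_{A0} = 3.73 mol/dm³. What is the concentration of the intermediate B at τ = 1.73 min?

0.453 mol/dm³

For first-order series with pure A initially, C_B(τ) = k₁C_{A0}/(k₂−k₁)·(e^(−k₁τ) − e^(−k₂τ)).
e^(−k₁τ) = e^(−0.196×1.73) = e^(−0.3391) = 0.7124; e^(−k₂τ) = e^(−1.920) = 0.1466.
C_B = 0.196×3.73/(1.11−0.196) × (0.7124−0.1466) = 0.7999×0.5659 = 0.4526 mol/dm³.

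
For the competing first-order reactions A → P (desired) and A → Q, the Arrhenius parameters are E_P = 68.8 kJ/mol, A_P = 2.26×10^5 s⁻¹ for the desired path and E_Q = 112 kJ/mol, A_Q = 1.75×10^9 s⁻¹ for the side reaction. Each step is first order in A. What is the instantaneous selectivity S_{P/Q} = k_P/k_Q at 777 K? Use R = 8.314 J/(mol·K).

With equal orders, S_{P/Q} = k_P/k_Q = (A_P/A_Q)·exp[(E_Q−E_P)/(RT)].
(E_Q−E_P)/(RT) = (112−68.8)×10³/(8.314×777) = 43200/6460 = 6.687.
k_P/k_Q = (2.26×10^5/1.75×10^9)·exp(6.687) = 1.291×10^-4 × 802.2 = 0.104.
Since E_P < E_Q, lowering the temperature improves selectivity toward P.

0.104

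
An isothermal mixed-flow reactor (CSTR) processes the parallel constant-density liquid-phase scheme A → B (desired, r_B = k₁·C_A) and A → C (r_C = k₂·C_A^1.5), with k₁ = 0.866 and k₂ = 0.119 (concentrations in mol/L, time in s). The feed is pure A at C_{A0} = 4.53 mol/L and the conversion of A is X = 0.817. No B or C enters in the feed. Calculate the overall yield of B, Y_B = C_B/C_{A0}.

0.726

Exit C_A = C_{A0}(1−X) = 4.53×0.183 = 0.8290 mol/L.
Rates in a CSTR are evaluated at the outlet concentration: r_B = 0.866×0.8290 = 0.7179, r_C = 0.119×0.8290^1.5 = 0.08982.
Fraction of consumed A going to B: r_B/(r_B+r_C) = 0.8888.
C_B = 0.8888·C_{A0}·X = 0.8888×4.53×0.817 = 3.29 mol/L; Y_B = C_B/C_{A0} = 0.726.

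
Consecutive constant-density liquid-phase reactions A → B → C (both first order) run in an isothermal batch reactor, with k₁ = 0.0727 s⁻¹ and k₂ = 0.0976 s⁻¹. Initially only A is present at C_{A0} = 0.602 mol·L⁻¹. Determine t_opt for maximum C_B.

11.8 s

For first-order series the maximum of C_B occurs at t_opt = ln(k₂/k₁)/(k₂−k₁).
= ln(0.0976/0.0727)/(0.0976−0.0727) = ln(1.343)/0.02490 = 0.2945/0.02490 = 11.8 s.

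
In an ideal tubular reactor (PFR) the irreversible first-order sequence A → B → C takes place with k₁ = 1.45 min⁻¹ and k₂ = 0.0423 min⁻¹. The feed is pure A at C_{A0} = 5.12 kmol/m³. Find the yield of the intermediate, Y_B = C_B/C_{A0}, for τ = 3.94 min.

0.869

For first-order series with pure A initially, C_B(τ) = k₁C_{A0}/(k₂−k₁)·(e^(−k₁τ) − e^(−k₂τ)).
e^(−k₁τ) = e^(−1.45×3.94) = e^(−5.713) = 0.003303; e^(−k₂τ) = e^(−0.1667) = 0.8465.
C_B = 1.45×5.12/(0.0423−1.45) × (0.003303−0.8465) = (-5.274)×(-0.8432) = 4.447 kmol/m³.
Y_B = C_B/C_{A0} = 4.447/5.12 = 0.869.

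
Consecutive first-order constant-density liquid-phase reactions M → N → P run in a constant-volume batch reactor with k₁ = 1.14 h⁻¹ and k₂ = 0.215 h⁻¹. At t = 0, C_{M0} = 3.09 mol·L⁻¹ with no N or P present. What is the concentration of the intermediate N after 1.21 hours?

1.98 mol·L⁻¹

The intermediate concentration in a first-order A→B→C sequence is C_N = k₁C_{M0}(e^(−k₁t) − e^(−k₂t))/(k₂−k₁).
e^(−k₁t) = e^(−1.14×1.21) = e^(−1.379) = 0.2517; e^(−k₂t) = e^(−0.2601) = 0.7709.
C_N = 1.14×3.09/(0.215−1.14) × (0.2517−0.7709) = (-3.808)×(-0.5192) = 1.977 mol·L⁻¹.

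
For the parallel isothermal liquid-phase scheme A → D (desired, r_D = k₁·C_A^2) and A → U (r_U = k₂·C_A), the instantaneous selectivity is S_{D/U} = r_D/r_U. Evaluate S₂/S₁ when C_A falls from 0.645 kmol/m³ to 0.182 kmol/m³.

0.282

S_{D/U} = (k₁/k₂)·C_A, so S₂/S₁ = (C_{A,2}/C_{A,1}).
= 0.182/0.645 = 0.282.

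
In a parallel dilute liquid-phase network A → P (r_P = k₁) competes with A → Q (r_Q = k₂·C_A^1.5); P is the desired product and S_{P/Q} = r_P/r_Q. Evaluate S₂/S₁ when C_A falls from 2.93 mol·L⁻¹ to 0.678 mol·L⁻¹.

S_{P/Q} = (k₁/k₂)·C_A^-1.5, so S₂/S₁ = (C_{A,2}/C_{A,1})^-1.5.
= (0.678/2.93)^(-1.5) = (0.2314)^(-1.5) = 8.98.
Selectivity toward P rises as C_A falls — low-concentration operation is favoured.

8.98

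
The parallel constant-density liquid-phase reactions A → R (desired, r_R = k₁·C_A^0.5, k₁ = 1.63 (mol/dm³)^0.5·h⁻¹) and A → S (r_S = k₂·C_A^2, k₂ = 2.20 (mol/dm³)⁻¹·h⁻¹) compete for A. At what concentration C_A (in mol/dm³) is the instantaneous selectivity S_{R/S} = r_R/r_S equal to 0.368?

1.59 mol/dm³

S_{R/S} = (k₁/k₂)·C_A^-1.5 ⇒ C_A = (S·k₂/k₁)^(1/(-1.5)).
= (0.368×2.20/1.63)^(-0.6667) = (0.4967)^(-0.6667) = 1.59 mol/dm³.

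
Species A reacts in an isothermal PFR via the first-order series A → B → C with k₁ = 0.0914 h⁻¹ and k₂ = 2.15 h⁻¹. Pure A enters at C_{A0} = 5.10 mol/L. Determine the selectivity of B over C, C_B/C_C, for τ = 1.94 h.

0.290

Solving the coupled first-order balances gives C_B(τ) = [k₁/(k₂−k₁)]·C_{A0}·(e^(−k₁τ) − e^(−k₂τ)).
e^(−k₁τ) = e^(−0.0914×1.94) = e^(−0.1773) = 0.8375; e^(−k₂τ) = e^(−4.171) = 0.01544.
C_B = 0.0914×5.10/(2.15−0.0914) × (0.8375−0.01544) = 0.2264×0.8221 = 0.1861 mol/L.
C_A = C_{A0}e^(−k₁τ) = 4.271 mol/L, so C_C = C_{A0}−C_A−C_B = 0.6425 mol/L; C_B/C_C = 0.290.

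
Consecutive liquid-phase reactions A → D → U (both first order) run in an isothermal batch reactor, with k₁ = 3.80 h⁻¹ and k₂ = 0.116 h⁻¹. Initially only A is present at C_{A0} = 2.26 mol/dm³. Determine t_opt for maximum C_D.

For first-order series the maximum of C_D occurs at t_opt = ln(k₂/k₁)/(k₂−k₁).
= ln(0.116/3.80)/(0.116−3.80) = ln(0.03053)/-3.684 = -3.489/-3.684 = 0.947 h.

0.947 h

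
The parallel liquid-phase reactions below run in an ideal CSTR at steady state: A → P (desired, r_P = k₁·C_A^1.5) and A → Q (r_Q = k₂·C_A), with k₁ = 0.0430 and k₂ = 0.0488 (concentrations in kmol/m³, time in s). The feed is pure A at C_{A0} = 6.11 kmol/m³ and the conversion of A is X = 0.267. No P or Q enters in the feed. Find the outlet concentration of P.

1.06 kmol/m³

Exit C_A = C_{A0}(1−X) = 6.11×0.733 = 4.479 kmol/m³.
Rates in a CSTR are evaluated at the outlet concentration: r_P = 0.0430×4.479^1.5 = 0.4076, r_Q = 0.0488×4.479 = 0.2186.
Fraction of consumed A going to P: r_P/(r_P+r_Q) = 0.6509.
C_P = 0.6509·C_{A0}·X = 0.6509×6.11×0.267 = 1.06 kmol/m³.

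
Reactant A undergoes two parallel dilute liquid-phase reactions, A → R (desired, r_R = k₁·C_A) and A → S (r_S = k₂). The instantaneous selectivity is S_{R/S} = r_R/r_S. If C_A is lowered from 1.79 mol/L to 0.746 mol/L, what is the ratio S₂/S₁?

S_{R/S} = (k₁/k₂)·C_A, so S₂/S₁ = (C_{A,2}/C_{A,1}).
= 0.746/1.79 = 0.417.
Selectivity toward R falls as C_A falls — high-concentration operation is favoured.

0.417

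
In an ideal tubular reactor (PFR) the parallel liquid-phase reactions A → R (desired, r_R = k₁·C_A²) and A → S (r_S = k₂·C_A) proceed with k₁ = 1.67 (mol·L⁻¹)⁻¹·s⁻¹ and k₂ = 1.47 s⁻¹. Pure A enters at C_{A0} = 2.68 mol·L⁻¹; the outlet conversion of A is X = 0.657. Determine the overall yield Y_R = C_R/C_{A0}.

0.433

C_A = C_{A0}(1−X) = 0.9192 mol·L⁻¹.
Along a PFR/batch, dC_S/dC_A = −r_S/(r_R+r_S) = −k₂/(k₂+k₁·C_A).
Integrating from C_{A0} to C_A: C_S = (1.47/1.67)·ln[(1.47+1.67·2.68)/(1.47+1.67·0.919)] = 0.8802·ln(5.946/3.005) = 0.6006 mol·L⁻¹.
Then C_R = (C_{A0}−C_A) − C_S = 1.761 − 0.6006 = 1.160 mol·L⁻¹.
Y_R = C_R/C_{A0} = 1.160/2.68 = 0.433.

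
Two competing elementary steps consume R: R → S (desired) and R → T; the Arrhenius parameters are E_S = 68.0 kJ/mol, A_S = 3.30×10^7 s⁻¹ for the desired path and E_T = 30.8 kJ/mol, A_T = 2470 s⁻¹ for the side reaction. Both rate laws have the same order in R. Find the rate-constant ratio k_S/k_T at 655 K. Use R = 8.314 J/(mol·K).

k_S/k_T = (A_S/A_T)·exp[−(E_S−E_T)/(RT)] = (A_S/A_T)·exp[(E_T−E_S)/(RT)].
(E_T−E_S)/(RT) = (30.8−68.0)×10³/(8.314×655) = -37200/5446 = -6.831.
k_S/k_T = (3.30×10^7/2470)·exp(-6.831) = 13360 × 0.001080 = 14.4.
Since E_S > E_T, raising the temperature improves selectivity toward S.

14.4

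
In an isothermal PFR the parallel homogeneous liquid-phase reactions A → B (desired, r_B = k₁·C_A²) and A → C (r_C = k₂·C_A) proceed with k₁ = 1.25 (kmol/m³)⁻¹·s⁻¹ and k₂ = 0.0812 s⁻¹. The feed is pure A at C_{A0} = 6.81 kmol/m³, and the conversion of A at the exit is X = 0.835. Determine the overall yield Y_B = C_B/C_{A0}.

0.818

C_A = C_{A0}(1−X) = 1.124 kmol/m³.
Along a PFR/batch, dC_C/dC_A = −r_C/(r_B+r_C) = −k₂/(k₂+k₁·C_A).
Integrating from C_{A0} to C_A: C_C = (0.0812/1.25)·ln[(0.0812+1.25·6.81)/(0.0812+1.25·1.12)] = 0.06496·ln(8.594/1.486) = 0.1140 kmol/m³.
Then C_B = (C_{A0}−C_A) − C_C = 5.686 − 0.1140 = 5.572 kmol/m³.
Y_B = C_B/C_{A0} = 5.572/6.81 = 0.818.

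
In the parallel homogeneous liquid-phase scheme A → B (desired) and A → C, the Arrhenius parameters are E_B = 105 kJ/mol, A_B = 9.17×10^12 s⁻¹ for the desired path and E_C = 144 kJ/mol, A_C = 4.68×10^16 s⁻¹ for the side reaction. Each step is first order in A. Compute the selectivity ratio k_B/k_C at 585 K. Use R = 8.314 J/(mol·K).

Since both paths have the same order in A, the concentration cancels and S_{B/C} = k_B/k_C = (A_B/A_C)·exp[(E_C−E_B)/(RT)].
(E_C−E_B)/(RT) = (144−105)×10³/(8.314×585) = 39000/4864 = 8.019.
k_B/k_C = (9.17×10^12/4.68×10^16)·exp(8.019) = 1.959×10^-4 × 3037 = 0.595.
Since E_B < E_C, lowering the temperature improves selectivity toward B.

0.595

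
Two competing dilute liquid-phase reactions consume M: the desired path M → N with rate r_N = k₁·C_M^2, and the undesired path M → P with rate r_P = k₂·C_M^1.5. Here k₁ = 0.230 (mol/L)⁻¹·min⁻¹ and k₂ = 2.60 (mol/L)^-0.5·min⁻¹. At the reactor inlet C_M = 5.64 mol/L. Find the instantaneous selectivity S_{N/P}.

S_{N/P} = r_N/r_P = (k₁·C_M^2)/(k₂·C_M^1.5) = (k₁/k₂)·C_M^0.5.
= (0.230×5.640^2) / (2.60×5.640^1.5) = 7.316/34.83 = 0.210.
Since the desired path is higher order in M, keeping C_M high (PFR or concentrated feed) favours N.

0.210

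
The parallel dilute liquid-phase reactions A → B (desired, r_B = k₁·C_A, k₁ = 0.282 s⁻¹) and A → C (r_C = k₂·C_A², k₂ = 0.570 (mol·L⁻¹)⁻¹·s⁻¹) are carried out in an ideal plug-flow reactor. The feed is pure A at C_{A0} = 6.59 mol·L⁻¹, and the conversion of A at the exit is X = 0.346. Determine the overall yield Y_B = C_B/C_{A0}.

C_A = C_{A0}(1−X) = 4.310 mol·L⁻¹.
Along a PFR/batch, dC_B/dC_A = −r_B/(r_B+r_C) = −k₁/(k₁+k₂·C_A).
Integrating from C_{A0} to C_A: C_B = (0.282/0.570)·ln[(0.282+0.570·6.59)/(0.282+0.570·4.31)] = 0.4947·ln(4.038/2.739) = 0.1921 mol·L⁻¹.
Y_B = C_B/C_{A0} = 0.1921/6.59 = 0.0292.

0.0292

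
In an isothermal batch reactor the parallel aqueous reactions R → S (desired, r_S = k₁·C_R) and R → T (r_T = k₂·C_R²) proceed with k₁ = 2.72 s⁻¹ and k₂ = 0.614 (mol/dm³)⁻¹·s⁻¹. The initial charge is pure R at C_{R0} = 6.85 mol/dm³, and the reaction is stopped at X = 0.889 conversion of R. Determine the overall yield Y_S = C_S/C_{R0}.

C_R = C_{R0}(1−X) = 0.7603 mol/dm³.
Along a PFR/batch, dC_S/dC_R = −r_S/(r_S+r_T) = −k₁/(k₁+k₂·C_R).
Integrating from C_{R0} to C_R: C_S = (2.72/0.614)·ln[(2.72+0.614·6.85)/(2.72+0.614·0.760)] = 4.430·ln(6.926/3.187) = 3.439 mol/dm³.
Y_S = C_S/C_{R0} = 3.439/6.85 = 0.502.

0.502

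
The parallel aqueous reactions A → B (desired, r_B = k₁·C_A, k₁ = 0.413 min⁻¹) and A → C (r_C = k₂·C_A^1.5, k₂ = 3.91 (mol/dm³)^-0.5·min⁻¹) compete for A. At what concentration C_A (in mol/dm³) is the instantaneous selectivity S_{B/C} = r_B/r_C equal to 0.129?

0.670 mol/dm³

S_{B/C} = (k₁/k₂)·C_A^-0.5 ⇒ C_A = (S·k₂/k₁)^(-2).
= (0.129×3.91/0.413)^(-2) = (1.221)^(-2) = 0.670 mol/dm³.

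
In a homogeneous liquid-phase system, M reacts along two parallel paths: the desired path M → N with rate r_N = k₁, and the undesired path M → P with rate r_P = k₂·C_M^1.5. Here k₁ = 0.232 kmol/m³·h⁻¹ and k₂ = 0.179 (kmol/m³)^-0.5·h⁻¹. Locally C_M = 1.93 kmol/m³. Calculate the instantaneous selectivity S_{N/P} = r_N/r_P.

S_{N/P} = r_N/r_P = (k₁)/(k₂·C_M^1.5) = (k₁/k₂)·C_M^-1.5.
= (0.232) / (0.179×1.930^1.5) = 0.2320/0.4799 = 0.483.

0.483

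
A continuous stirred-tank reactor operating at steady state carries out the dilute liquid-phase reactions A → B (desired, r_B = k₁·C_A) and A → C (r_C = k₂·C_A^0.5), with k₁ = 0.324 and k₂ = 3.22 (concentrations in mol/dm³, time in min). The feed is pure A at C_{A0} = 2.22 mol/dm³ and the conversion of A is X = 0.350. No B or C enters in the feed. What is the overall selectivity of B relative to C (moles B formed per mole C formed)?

0.121

Exit C_A = C_{A0}(1−X) = 2.22×0.650 = 1.443 mol/dm³.
In a CSTR the entire volume is at exit conditions, so r_B = 0.324×1.443 = 0.4675 and r_C = 3.22×1.443^0.5 = 3.868.
Overall selectivity = C_B/C_C = r_Bτ/(r_Cτ) = r_B/r_C = 0.121.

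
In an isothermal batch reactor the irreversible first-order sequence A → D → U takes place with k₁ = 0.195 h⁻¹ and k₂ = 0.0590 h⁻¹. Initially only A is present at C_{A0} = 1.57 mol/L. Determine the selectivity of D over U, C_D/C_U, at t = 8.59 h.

2.74

Solving the coupled first-order balances gives C_D(t) = [k₁/(k₂−k₁)]·C_{A0}·(e^(−k₁t) − e^(−k₂t)).
e^(−k₁t) = e^(−0.195×8.59) = e^(−1.675) = 0.1873; e^(−k₂t) = e^(−0.5068) = 0.6024.
C_D = 0.195×1.57/(0.0590−0.195) × (0.1873−0.6024) = (-2.251)×(-0.4151) = 0.9345 mol/L.
C_A = C_{A0}e^(−k₁t) = 0.2941 mol/L, so C_U = C_{A0}−C_A−C_D = 0.3415 mol/L; C_D/C_U = 2.74.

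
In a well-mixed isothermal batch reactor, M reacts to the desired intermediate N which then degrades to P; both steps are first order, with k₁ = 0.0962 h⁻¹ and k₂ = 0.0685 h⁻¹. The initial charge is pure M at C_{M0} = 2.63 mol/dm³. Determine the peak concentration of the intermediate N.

1.14 mol/dm³

Evaluating C_N at t_opt = ln(k₂/k₁)/(k₂−k₁) gives C_{N,max}/C_{M0} = (k₁/k₂)^[k₂/(k₂−k₁)].
= (0.0962/0.0685)^(0.0685/(0.0685−0.0962)) = (1.404)^(-2.473) = 0.4318.
C_{N,max} = 0.4318×2.63 = 1.14 mol/dm³.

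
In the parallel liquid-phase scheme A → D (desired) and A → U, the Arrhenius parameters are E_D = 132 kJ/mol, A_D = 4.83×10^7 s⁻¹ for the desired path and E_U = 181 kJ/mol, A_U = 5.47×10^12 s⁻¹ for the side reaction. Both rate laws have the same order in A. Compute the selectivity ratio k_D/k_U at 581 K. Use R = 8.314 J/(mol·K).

Since both paths have the same order in A, the concentration cancels and S_{D/U} = k_D/k_U = (A_D/A_U)·exp[(E_U−E_D)/(RT)].
(E_U−E_D)/(RT) = (181−132)×10³/(8.314×581) = 49000/4830 = 10.14.
k_D/k_U = (4.83×10^7/5.47×10^12)·exp(10.14) = 8.830×10^-6 × 25438 = 0.225.
Since E_D < E_U, lowering the temperature improves selectivity toward D.

0.225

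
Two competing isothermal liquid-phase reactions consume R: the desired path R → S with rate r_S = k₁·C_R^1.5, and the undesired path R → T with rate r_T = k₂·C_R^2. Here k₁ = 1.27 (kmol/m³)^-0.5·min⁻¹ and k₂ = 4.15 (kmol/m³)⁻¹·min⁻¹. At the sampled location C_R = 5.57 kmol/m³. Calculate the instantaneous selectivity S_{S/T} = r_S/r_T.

S_{S/T} = r_S/r_T = (k₁·C_R^1.5)/(k₂·C_R^2) = (k₁/k₂)·C_R^-0.5.
= (1.27×5.570^1.5) / (4.15×5.570^2) = 16.70/128.8 = 0.130.

0.130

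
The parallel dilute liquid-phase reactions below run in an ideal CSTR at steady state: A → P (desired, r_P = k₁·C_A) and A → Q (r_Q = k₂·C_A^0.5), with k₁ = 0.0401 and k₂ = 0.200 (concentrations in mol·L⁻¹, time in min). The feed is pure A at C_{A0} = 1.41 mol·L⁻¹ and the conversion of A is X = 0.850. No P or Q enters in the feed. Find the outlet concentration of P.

0.101 mol·L⁻¹

Exit C_A = C_{A0}(1−X) = 1.41×0.150 = 0.2115 mol·L⁻¹.
Rates in a CSTR are evaluated at the outlet concentration: r_P = 0.0401×0.2115 = 0.008481, r_Q = 0.200×0.2115^0.5 = 0.09198.
Fraction of consumed A going to P: r_P/(r_P+r_Q) = 0.08442.
C_P = 0.08442·C_{A0}·X = 0.08442×1.41×0.850 = 0.101 mol·L⁻¹.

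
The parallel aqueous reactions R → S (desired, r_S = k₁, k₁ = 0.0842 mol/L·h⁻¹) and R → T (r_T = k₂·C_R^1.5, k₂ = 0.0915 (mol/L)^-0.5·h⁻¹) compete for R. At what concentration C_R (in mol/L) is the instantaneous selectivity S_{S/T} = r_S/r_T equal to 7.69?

0.243 mol/L

S_{S/T} = (k₁/k₂)·C_R^-1.5 ⇒ C_R = (S·k₂/k₁)^(1/(-1.5)).
= (7.69×0.0915/0.0842)^(-0.6667) = (8.357)^(-0.6667) = 0.243 mol/L.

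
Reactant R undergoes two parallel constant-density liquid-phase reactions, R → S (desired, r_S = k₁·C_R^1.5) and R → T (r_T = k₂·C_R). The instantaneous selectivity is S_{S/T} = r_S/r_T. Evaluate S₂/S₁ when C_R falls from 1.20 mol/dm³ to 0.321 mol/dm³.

0.517

S_{S/T} = (k₁/k₂)·C_R^0.5, so S₂/S₁ = (C_{R,2}/C_{R,1})^0.5.
= (0.321/1.20)^0.5 = (0.2675)^0.5 = 0.517.
Selectivity toward S falls as C_R falls — high-concentration operation is favoured.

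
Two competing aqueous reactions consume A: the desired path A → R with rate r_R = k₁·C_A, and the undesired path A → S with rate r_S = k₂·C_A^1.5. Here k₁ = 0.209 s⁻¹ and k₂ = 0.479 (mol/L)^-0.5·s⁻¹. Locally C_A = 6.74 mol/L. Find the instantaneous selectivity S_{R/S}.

S_{R/S} = r_R/r_S = (k₁·C_A)/(k₂·C_A^1.5) = (k₁/k₂)·C_A^-0.5.
= (0.209×6.740) / (0.479×6.740^1.5) = 1.409/8.382 = 0.168.
The undesired path is higher order in A, so low C_A (CSTR or dilute feed) favours R.

0.168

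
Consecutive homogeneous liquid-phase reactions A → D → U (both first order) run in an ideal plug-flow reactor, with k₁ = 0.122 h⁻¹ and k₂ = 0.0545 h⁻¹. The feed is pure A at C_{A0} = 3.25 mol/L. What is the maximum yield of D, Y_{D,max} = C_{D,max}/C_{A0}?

At the optimum, C_{D,max}/C_{A0} = (k₁/k₂)^[k₂/(k₂−k₁)].
= (0.122/0.0545)^(0.0545/(0.0545−0.122)) = (2.239)^(-0.8074) = 0.5217.

0.522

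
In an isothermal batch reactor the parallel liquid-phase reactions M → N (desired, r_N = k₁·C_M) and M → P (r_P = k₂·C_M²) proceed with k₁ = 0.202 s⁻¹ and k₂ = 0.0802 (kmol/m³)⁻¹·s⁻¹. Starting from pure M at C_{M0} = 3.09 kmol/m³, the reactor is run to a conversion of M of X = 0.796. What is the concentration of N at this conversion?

1.45 kmol/m³

C_M = C_{M0}(1−X) = 0.6304 kmol/m³.
Along a PFR/batch, dC_N/dC_M = −r_N/(r_N+r_P) = −k₁/(k₁+k₂·C_M).
Integrating from C_{M0} to C_M: C_N = (0.202/0.0802)·ln[(0.202+0.0802·3.09)/(0.202+0.0802·0.630)] = 2.519·ln(0.4498/0.2526) = 1.454 kmol/m³.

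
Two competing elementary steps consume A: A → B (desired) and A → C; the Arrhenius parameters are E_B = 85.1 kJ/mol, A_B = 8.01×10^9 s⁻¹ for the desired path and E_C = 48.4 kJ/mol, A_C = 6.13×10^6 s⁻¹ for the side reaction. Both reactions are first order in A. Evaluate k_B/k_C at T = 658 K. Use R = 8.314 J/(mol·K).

Since both paths have the same order in A, the concentration cancels and S_{B/C} = k_B/k_C = (A_B/A_C)·exp[(E_C−E_B)/(RT)].
(E_C−E_B)/(RT) = (48.4−85.1)×10³/(8.314×658) = -36700/5471 = -6.709.
k_B/k_C = (8.01×10^9/6.13×10^6)·exp(-6.709) = 1307 × 0.001220 = 1.59.

1.59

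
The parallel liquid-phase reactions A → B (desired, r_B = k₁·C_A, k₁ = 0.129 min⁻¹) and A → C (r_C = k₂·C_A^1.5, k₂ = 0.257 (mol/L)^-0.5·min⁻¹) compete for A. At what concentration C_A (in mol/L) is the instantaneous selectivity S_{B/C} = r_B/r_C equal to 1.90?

S_{B/C} = (k₁/k₂)·C_A^-0.5 ⇒ C_A = (S·k₂/k₁)^(-2).
= (1.90×0.257/0.129)^(-2) = (3.785)^(-2) = 0.0698 mol/L.

0.0698 mol/L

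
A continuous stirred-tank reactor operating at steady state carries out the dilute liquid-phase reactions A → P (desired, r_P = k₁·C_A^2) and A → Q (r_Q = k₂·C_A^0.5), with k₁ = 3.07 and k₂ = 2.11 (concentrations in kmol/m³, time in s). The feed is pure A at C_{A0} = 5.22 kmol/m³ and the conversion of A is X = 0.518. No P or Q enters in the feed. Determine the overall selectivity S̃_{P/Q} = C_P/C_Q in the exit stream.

Exit C_A = C_{A0}(1−X) = 5.22×0.482 = 2.516 kmol/m³.
Rates in a CSTR are evaluated at the outlet concentration: r_P = 3.07×2.516^2 = 19.43, r_Q = 2.11×2.516^0.5 = 3.347.
Overall selectivity = C_P/C_Q = r_Pτ/(r_Qτ) = r_P/r_Q = 5.81.

5.81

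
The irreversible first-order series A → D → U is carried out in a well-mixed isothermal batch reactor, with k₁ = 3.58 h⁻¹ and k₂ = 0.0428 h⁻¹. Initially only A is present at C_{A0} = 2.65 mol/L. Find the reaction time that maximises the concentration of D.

Setting dC_D/dt = 0 gives t_opt = ln(k₂/k₁)/(k₂−k₁).
= ln(0.0428/3.58)/(0.0428−3.58) = ln(0.01196)/-3.537 = -4.427/-3.537 = 1.25 h.

1.25 h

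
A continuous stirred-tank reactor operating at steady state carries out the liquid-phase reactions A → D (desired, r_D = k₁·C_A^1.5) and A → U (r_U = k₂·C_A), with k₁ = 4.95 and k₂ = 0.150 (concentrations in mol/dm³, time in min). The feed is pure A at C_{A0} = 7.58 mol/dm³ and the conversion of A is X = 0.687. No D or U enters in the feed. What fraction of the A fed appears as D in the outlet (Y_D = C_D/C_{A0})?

Exit C_A = C_{A0}(1−X) = 7.58×0.313 = 2.373 mol/dm³.
In a CSTR the entire volume is at exit conditions, so r_D = 4.95×2.373^1.5 = 18.09 and r_U = 0.150×2.373 = 0.3559.
Fraction of consumed A going to D: r_D/(r_D+r_U) = 0.9807.
C_D = 0.9807·C_{A0}·X = 0.9807×7.58×0.687 = 5.11 mol/dm³; Y_D = C_D/C_{A0} = 0.674.

0.674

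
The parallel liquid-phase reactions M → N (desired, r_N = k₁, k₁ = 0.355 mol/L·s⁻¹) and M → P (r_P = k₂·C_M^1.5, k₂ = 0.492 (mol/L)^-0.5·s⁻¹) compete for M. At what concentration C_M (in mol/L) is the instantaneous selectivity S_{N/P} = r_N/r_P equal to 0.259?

S_{N/P} = (k₁/k₂)·C_M^-1.5 ⇒ C_M = (S·k₂/k₁)^(1/(-1.5)).
= (0.259×0.492/0.355)^(-0.6667) = (0.3590)^(-0.6667) = 1.98 mol/L.

1.98 mol/L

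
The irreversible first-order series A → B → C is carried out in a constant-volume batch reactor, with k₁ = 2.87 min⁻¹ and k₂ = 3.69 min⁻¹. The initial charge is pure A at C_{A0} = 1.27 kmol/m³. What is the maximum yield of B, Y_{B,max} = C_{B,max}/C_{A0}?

0.323

Evaluating C_B at t_opt = ln(k₂/k₁)/(k₂−k₁) gives C_{B,max}/C_{A0} = (k₁/k₂)^[k₂/(k₂−k₁)].
= (2.87/3.69)^(3.69/(3.69−2.87)) = (0.7778)^(4.500) = 0.3227.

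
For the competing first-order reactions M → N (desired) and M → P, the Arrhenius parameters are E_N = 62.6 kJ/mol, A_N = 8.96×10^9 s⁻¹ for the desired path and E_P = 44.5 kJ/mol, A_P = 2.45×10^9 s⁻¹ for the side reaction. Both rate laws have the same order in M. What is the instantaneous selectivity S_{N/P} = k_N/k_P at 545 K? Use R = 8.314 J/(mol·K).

0.0673

Since both paths have the same order in M, the concentration cancels and S_{N/P} = k_N/k_P = (A_N/A_P)·exp[(E_P−E_N)/(RT)].
(E_P−E_N)/(RT) = (44.5−62.6)×10³/(8.314×545) = -18100/4531 = -3.995.
k_N/k_P = (8.96×10^9/2.45×10^9)·exp(-3.995) = 3.657 × 0.01842 = 0.0673.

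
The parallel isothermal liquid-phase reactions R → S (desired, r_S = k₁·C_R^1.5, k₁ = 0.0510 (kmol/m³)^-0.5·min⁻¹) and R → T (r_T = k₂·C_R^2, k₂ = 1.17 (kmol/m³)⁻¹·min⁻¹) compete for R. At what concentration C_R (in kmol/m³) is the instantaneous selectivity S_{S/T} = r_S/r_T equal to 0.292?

0.0223 kmol/m³

S_{S/T} = (k₁/k₂)·C_R^-0.5 ⇒ C_R = (S·k₂/k₁)^(-2).
= (0.292×1.17/0.0510)^(-2) = (6.699)^(-2) = 0.0223 kmol/m³.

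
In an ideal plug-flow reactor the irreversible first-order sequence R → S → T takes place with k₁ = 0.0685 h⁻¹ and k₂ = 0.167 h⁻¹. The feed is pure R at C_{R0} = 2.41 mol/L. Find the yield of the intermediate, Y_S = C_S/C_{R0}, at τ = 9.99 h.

0.220

The intermediate concentration in a first-order A→B→C sequence is C_S = k₁C_{R0}(e^(−k₁τ) − e^(−k₂τ))/(k₂−k₁).
e^(−k₁τ) = e^(−0.0685×9.99) = e^(−0.6843) = 0.5044; e^(−k₂τ) = e^(−1.668) = 0.1886.
C_S = 0.0685×2.41/(0.167−0.0685) × (0.5044−0.1886) = 1.676×0.3159 = 0.5294 mol/L.
Y_S = C_S/C_{R0} = 0.5294/2.41 = 0.220.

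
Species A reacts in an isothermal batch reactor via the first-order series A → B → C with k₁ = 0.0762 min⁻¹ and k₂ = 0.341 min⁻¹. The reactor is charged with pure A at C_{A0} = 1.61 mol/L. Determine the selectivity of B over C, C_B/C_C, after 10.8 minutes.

0.270

Solving the coupled first-order balances gives C_B(t) = [k₁/(k₂−k₁)]·C_{A0}·(e^(−k₁t) − e^(−k₂t)).
e^(−k₁t) = e^(−0.0762×10.8) = e^(−0.8230) = 0.4391; e^(−k₂t) = e^(−3.683) = 0.02515.
C_B = 0.0762×1.61/(0.341−0.0762) × (0.4391−0.02515) = 0.4633×0.4140 = 0.1918 mol/L.
C_A = C_{A0}e^(−k₁t) = 0.7070 mol/L, so C_C = C_{A0}−C_A−C_B = 0.7112 mol/L; C_B/C_C = 0.270.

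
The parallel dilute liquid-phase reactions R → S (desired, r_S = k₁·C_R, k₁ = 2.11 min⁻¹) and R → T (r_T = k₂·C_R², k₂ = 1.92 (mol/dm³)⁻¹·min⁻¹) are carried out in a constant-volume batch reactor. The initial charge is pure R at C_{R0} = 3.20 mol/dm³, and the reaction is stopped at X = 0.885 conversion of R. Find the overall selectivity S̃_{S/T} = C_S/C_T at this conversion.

C_R = C_{R0}(1−X) = 0.3680 mol/dm³.
Along a PFR/batch, dC_S/dC_R = −r_S/(r_S+r_T) = −k₁/(k₁+k₂·C_R).
Integrating from C_{R0} to C_R: C_S = (2.11/1.92)·ln[(2.11+1.92·3.20)/(2.11+1.92·0.368)] = 1.099·ln(8.254/2.817) = 1.182 mol/dm³.
C_T = (C_{R0}−C_R)−C_S = 1.650 mol/dm³; S̃_{S/T} = 1.182/1.650 = 0.716.

0.716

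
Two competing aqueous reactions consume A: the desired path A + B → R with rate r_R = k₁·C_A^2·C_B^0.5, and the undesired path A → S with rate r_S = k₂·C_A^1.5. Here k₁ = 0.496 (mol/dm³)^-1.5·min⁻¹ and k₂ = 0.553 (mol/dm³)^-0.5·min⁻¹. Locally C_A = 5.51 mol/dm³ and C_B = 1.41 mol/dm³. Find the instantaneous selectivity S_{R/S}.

2.50

S_{R/S} = r_R/r_S = (k₁·C_A^2·C_B^0.5)/(k₂·C_A^1.5) = (k₁/k₂)·C_A^0.5·C_B^0.5.
= (0.496×5.510^2×1.410^0.5) / (0.553×5.510^1.5) = 17.88/7.152 = 2.50.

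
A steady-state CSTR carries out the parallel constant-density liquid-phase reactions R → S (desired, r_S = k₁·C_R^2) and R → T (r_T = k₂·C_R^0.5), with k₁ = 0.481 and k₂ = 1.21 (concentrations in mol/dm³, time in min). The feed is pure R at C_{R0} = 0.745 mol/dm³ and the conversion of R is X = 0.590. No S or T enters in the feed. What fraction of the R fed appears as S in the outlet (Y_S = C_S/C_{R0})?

Exit C_R = C_{R0}(1−X) = 0.745×0.410 = 0.3054 mol/dm³.
A CSTR operates uniformly at the exit composition, giving r_S = 0.04488 and r_T = 0.6687 (each k·C_R^n at C_R = 0.3054).
Fraction of consumed R going to S: r_S/(r_S+r_T) = 0.06289.
C_S = 0.06289·C_{R0}·X = 0.06289×0.745×0.590 = 0.0276 mol/dm³; Y_S = C_S/C_{R0} = 0.0371.

0.0371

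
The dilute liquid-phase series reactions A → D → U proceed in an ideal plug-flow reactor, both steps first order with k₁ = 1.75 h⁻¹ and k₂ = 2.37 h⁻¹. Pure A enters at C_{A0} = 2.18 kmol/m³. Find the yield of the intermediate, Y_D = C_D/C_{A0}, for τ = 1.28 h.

For first-order series with pure A initially, C_D(τ) = k₁C_{A0}/(k₂−k₁)·(e^(−k₁τ) − e^(−k₂τ)).
e^(−k₁τ) = e^(−1.75×1.28) = e^(−2.240) = 0.1065; e^(−k₂τ) = e^(−3.034) = 0.04814.
C_D = 1.75×2.18/(2.37−1.75) × (0.1065−0.04814) = 6.153×0.05832 = 0.3588 kmol/m³.
Y_D = C_D/C_{A0} = 0.3588/2.18 = 0.165.

0.165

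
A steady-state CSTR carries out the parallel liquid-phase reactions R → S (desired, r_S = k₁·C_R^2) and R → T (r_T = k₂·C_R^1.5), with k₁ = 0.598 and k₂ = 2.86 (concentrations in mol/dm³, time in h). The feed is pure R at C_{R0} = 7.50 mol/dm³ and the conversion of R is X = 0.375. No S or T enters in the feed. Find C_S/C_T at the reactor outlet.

Exit C_R = C_{R0}(1−X) = 7.50×0.625 = 4.688 mol/dm³.
A CSTR operates uniformly at the exit composition, giving r_S = 13.14 and r_T = 29.03 (each k·C_R^n at C_R = 4.688).
Overall selectivity = C_S/C_T = r_Sτ/(r_Tτ) = r_S/r_T = 0.453.

0.453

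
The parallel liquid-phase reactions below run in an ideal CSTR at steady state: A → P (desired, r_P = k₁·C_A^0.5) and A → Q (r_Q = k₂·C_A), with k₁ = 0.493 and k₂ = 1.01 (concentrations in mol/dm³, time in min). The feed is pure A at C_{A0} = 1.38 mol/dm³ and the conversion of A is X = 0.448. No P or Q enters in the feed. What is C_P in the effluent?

0.222 mol/dm³

Exit C_A = C_{A0}(1−X) = 1.38×0.552 = 0.7618 mol/dm³.
Rates in a CSTR are evaluated at the outlet concentration: r_P = 0.493×0.7618^0.5 = 0.4303, r_Q = 1.01×0.7618 = 0.7694.
Fraction of consumed A going to P: r_P/(r_P+r_Q) = 0.3587.
C_P = 0.3587·C_{A0}·X = 0.3587×1.38×0.448 = 0.222 mol/dm³.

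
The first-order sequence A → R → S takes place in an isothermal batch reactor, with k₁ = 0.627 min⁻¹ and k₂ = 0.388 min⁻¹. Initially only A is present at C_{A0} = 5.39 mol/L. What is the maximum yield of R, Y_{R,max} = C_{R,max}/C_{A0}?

0.459

At the optimum, C_{R,max}/C_{A0} = (k₁/k₂)^[k₂/(k₂−k₁)].
= (0.627/0.388)^(0.388/(0.388−0.627)) = (1.616)^(-1.623) = 0.4588.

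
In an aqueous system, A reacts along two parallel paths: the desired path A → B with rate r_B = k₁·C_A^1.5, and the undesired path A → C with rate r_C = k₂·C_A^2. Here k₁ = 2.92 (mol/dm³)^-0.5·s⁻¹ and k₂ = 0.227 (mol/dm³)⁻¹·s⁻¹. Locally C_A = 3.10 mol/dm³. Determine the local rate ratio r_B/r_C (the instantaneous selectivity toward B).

7.31

S_{B/C} = r_B/r_C = (k₁·C_A^1.5)/(k₂·C_A^2) = (k₁/k₂)·C_A^-0.5.
= (2.92×3.100^1.5) / (0.227×3.100^2) = 15.94/2.181 = 7.31.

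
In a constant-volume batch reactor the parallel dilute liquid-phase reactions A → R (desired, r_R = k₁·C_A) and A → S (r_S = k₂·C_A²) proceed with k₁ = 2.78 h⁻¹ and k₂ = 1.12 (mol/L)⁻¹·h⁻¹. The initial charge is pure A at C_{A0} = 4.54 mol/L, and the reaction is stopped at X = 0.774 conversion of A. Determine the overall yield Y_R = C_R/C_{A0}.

C_A = C_{A0}(1−X) = 1.026 mol/L.
Along a PFR/batch, dC_R/dC_A = −r_R/(r_R+r_S) = −k₁/(k₁+k₂·C_A).
Integrating from C_{A0} to C_A: C_R = (2.78/1.12)·ln[(2.78+1.12·4.54)/(2.78+1.12·1.03)] = 2.482·ln(7.865/3.929) = 1.723 mol/L.
Y_R = C_R/C_{A0} = 1.723/4.54 = 0.379.

0.379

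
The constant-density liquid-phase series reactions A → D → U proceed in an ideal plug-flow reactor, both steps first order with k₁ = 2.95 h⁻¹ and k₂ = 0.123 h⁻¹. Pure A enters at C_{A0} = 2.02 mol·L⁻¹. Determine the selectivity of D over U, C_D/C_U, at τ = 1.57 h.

For first-order series with pure A initially, C_D(τ) = k₁C_{A0}/(k₂−k₁)·(e^(−k₁τ) − e^(−k₂τ)).
e^(−k₁τ) = e^(−2.95×1.57) = e^(−4.632) = 0.009740; e^(−k₂τ) = e^(−0.1931) = 0.8244.
C_D = 2.95×2.02/(0.123−2.95) × (0.009740−0.8244) = (-2.108)×(-0.8147) = 1.717 mol·L⁻¹.
C_A = C_{A0}e^(−k₁τ) = 0.01968 mol·L⁻¹, so C_U = C_{A0}−C_A−C_D = 0.2831 mol·L⁻¹; C_D/C_U = 6.07.

6.07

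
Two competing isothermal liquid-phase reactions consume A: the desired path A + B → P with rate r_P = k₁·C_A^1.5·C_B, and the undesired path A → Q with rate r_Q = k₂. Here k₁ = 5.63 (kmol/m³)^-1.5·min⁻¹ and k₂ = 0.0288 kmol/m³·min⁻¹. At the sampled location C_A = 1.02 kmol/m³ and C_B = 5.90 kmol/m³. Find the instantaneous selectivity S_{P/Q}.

1188

S_{P/Q} = r_P/r_Q = (k₁·C_A^1.5·C_B)/(k₂) = (k₁/k₂)·C_A^1.5·C_B.
= (5.63×1.020^1.5×5.900) / (0.0288) = 34.22/0.02880 = 1188.
Since the desired path is higher order in A, keeping C_A high (PFR or concentrated feed) favours P.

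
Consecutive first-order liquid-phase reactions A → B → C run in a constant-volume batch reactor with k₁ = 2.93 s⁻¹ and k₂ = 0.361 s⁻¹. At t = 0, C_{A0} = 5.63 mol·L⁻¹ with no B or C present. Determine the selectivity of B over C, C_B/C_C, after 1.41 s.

2.11

Solving the coupled first-order balances gives C_B(t) = [k₁/(k₂−k₁)]·C_{A0}·(e^(−k₁t) − e^(−k₂t)).
e^(−k₁t) = e^(−2.93×1.41) = e^(−4.131) = 0.01606; e^(−k₂t) = e^(−0.5090) = 0.6011.
C_B = 2.93×5.63/(0.361−2.93) × (0.01606−0.6011) = (-6.421)×(-0.5850) = 3.757 mol·L⁻¹.
C_A = C_{A0}e^(−k₁t) = 0.09043 mol·L⁻¹, so C_C = C_{A0}−C_A−C_B = 1.783 mol·L⁻¹; C_B/C_C = 2.11.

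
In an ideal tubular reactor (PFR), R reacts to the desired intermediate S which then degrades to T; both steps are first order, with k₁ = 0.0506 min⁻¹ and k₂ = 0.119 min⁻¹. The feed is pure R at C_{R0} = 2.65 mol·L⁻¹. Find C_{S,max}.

0.599 mol·L⁻¹

At the optimum, C_{S,max}/C_{R0} = (k₁/k₂)^[k₂/(k₂−k₁)].
= (0.0506/0.119)^(0.119/(0.119−0.0506)) = (0.4252)^(1.740) = 0.2259.
C_{S,max} = 0.2259×2.65 = 0.599 mol·L⁻¹.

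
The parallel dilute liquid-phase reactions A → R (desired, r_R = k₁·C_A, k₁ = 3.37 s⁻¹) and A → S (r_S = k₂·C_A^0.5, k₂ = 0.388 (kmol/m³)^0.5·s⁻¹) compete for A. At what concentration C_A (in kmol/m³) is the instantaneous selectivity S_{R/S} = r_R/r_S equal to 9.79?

1.27 kmol/m³

S_{R/S} = (k₁/k₂)·C_A^0.5 ⇒ C_A = (S·k₂/k₁)^(2).
= (9.79×0.388/3.37)^(2) = (1.127)^(2) = 1.27 kmol/m³.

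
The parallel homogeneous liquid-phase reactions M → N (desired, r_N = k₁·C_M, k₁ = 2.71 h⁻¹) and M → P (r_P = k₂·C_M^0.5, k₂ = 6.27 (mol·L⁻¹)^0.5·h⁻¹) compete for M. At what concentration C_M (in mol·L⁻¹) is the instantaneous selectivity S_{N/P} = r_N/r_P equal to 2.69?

38.7 mol·L⁻¹

S_{N/P} = (k₁/k₂)·C_M^0.5 ⇒ C_M = (S·k₂/k₁)^(2).
= (2.69×6.27/2.71)^(2) = (6.224)^(2) = 38.7 mol·L⁻¹.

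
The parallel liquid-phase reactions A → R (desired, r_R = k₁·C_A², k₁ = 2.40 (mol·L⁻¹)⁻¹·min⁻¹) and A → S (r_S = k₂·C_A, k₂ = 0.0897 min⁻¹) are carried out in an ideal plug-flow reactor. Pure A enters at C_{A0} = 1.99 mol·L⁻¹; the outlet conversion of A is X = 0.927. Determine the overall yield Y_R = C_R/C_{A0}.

0.882

C_A = C_{A0}(1−X) = 0.1453 mol·L⁻¹.
Along a PFR/batch, dC_S/dC_A = −r_S/(r_R+r_S) = −k₂/(k₂+k₁·C_A).
Integrating from C_{A0} to C_A: C_S = (0.0897/2.40)·ln[(0.0897+2.40·1.99)/(0.0897+2.40·0.145)] = 0.03738·ln(4.866/0.4383) = 0.08996 mol·L⁻¹.
Then C_R = (C_{A0}−C_A) − C_S = 1.845 − 0.08996 = 1.755 mol·L⁻¹.
Y_R = C_R/C_{A0} = 1.755/1.99 = 0.882.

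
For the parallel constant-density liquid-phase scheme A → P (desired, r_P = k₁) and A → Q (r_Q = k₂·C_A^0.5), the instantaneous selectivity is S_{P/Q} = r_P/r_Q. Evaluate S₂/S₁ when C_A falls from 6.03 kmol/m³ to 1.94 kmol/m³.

S_{P/Q} = (k₁/k₂)·C_A^-0.5, so S₂/S₁ = (C_{A,2}/C_{A,1})^-0.5.
= (1.94/6.03)^(-0.5) = (0.3217)^(-0.5) = 1.76.
Selectivity toward P rises as C_A falls — low-concentration operation is favoured.

1.76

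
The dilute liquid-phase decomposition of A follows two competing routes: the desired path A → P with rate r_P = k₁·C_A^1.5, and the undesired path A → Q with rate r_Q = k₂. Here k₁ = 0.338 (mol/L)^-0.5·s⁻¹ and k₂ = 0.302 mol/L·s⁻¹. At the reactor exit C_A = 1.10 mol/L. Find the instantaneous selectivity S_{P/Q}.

1.29

S_{P/Q} = r_P/r_Q = (k₁·C_A^1.5)/(k₂) = (k₁/k₂)·C_A^1.5.
= (0.338×1.100^1.5) / (0.302) = 0.3899/0.3020 = 1.29.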